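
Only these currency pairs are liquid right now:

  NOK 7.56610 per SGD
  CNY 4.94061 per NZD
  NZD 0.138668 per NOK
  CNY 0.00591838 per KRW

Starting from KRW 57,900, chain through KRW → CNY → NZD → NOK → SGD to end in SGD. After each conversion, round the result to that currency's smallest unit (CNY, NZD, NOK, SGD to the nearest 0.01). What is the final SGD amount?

KRW 57,900 × 0.00591838 = CNY 342.67
CNY 342.67 ÷ 4.94061 = NZD 69.36
NZD 69.36 ÷ 0.138668 = NOK 500.19
NOK 500.19 ÷ 7.56610 = SGD 66.11

SGD 66.11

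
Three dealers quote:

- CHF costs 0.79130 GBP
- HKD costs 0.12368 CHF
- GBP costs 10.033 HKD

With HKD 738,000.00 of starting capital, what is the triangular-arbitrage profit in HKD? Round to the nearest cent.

Profitable loop is HKD → GBP → CHF → HKD:
HKD 738,000.00 ÷ 10.033 = GBP 73,557.26
GBP 73,557.26 ÷ 0.79130 = CHF 92,957.49
CHF 92,957.49 ÷ 0.12368 = HKD 751,596.77
Profit = HKD 751,596.77 − HKD 738,000.00

Profit: HKD 13,596.77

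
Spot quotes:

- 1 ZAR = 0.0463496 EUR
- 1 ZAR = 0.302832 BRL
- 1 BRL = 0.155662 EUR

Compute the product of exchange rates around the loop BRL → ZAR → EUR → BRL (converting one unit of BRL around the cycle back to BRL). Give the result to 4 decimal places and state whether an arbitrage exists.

Around BRL → ZAR → EUR → BRL: 1 ÷ 0.302832 × 0.0463496 ÷ 0.155662 = 0.983245
Product < 1; profitable direction is BRL → EUR → ZAR → BRL.

0.9832 (arbitrage exists)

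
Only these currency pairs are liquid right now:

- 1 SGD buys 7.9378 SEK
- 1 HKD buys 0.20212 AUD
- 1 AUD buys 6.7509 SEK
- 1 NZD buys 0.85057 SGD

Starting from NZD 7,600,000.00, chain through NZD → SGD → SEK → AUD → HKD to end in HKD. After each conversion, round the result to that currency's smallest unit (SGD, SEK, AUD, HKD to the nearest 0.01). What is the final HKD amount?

NZD 7,600,000.00 × 0.85057 = SGD 6,464,332.00
SGD 6,464,332.00 × 7.9378 = SEK 51,312,574.55
SEK 51,312,574.55 ÷ 6.7509 = AUD 7,600,849.45
AUD 7,600,849.45 ÷ 0.20212 = HKD 37,605,627.60

HKD 37,605,627.60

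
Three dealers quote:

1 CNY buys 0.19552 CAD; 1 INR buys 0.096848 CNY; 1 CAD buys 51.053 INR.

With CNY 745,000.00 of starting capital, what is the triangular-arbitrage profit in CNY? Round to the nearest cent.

Profitable loop is CNY → INR → CAD → CNY:
CNY 745,000.00 ÷ 0.096848 = INR 7,692,466.55
INR 7,692,466.55 ÷ 51.053 = CAD 150,676.09
CAD 150,676.09 ÷ 0.19552 = CNY 770,642.86
Profit = CNY 770,642.86 − CNY 745,000.00

Profit: CNY 25,642.86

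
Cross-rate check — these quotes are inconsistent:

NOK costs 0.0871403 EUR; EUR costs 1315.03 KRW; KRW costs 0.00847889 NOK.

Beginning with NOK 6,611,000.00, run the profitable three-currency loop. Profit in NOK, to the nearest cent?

Profit: NOK 193,143.19

Profitable loop is NOK → KRW → EUR → NOK:
NOK 6,611,000.00 ÷ 0.00847889 = KRW 779,701,117
KRW 779,701,117 ÷ 1315.03 = EUR 592,915.08
EUR 592,915.08 ÷ 0.0871403 = NOK 6,804,143.19
Profit = NOK 6,804,143.19 − NOK 6,611,000.00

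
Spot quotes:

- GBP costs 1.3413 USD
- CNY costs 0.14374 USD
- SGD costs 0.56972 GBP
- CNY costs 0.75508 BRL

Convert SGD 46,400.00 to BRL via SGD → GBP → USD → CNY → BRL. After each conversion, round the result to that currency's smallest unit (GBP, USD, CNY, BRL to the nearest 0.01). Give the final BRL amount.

SGD 46,400.00 × 0.56972 = GBP 26,435.01
GBP 26,435.01 × 1.3413 = USD 35,457.28
USD 35,457.28 ÷ 0.14374 = CNY 246,676.50
CNY 246,676.50 × 0.75508 = BRL 186,260.49

BRL 186,260.49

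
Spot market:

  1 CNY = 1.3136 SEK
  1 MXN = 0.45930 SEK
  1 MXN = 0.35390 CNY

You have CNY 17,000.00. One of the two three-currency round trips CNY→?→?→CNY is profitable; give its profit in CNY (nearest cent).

Profitable loop is CNY → SEK → MXN → CNY:
CNY 17,000.00 × 1.3136 = SEK 22,331.20
SEK 22,331.20 ÷ 0.45930 = MXN 48,620.07
MXN 48,620.07 × 0.35390 = CNY 17,206.64
Profit = CNY 17,206.64 − CNY 17,000.00

Profit: CNY 206.64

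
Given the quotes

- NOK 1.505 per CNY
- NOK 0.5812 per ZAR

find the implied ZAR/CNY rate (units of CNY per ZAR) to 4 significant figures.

ZAR/CNY = 0.3862

1 ZAR × 0.5812 = 0.5812 NOK
0.5812 NOK ÷ 1.505 = 0.386179 CNY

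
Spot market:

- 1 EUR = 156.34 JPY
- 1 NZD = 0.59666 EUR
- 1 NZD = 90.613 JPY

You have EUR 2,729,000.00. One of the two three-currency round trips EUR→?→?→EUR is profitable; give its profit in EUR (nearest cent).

Profit: EUR 80,377.23

Profitable loop is EUR → JPY → NZD → EUR:
EUR 2,729,000.00 × 156.34 = JPY 426,651,860
JPY 426,651,860 ÷ 90.613 = NZD 4,708,506.06
NZD 4,708,506.06 × 0.59666 = EUR 2,809,377.23
Profit = EUR 2,809,377.23 − EUR 2,729,000.00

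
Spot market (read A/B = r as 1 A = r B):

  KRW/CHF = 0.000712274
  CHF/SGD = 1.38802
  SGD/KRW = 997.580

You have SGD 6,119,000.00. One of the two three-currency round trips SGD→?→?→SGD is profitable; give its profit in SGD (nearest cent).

Profit: SGD 85,258.78

Profitable loop is SGD → CHF → KRW → SGD:
SGD 6,119,000.00 ÷ 1.38802 = CHF 4,408,437.92
CHF 4,408,437.92 ÷ 0.000712274 = KRW 6,189,244,474
KRW 6,189,244,474 ÷ 997.580 = SGD 6,204,258.78
Profit = SGD 6,204,258.78 − SGD 6,119,000.00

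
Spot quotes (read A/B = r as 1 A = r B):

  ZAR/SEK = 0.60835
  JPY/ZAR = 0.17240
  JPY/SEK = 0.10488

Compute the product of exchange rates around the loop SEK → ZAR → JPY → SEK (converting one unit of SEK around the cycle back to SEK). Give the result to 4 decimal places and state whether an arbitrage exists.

Around SEK → ZAR → JPY → SEK: 1 ÷ 0.60835 ÷ 0.17240 × 0.10488 = 1.000004
Product ≈ 1 (deviation 0.000%, within rounding noise).

1.0000 (no arbitrage)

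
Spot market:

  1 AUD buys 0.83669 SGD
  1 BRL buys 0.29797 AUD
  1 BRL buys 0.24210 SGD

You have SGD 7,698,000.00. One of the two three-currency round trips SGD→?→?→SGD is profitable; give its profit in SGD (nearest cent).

Profit: SGD 229,207.69

Profitable loop is SGD → BRL → AUD → SGD:
SGD 7,698,000.00 ÷ 0.24210 = BRL 31,796,778.19
BRL 31,796,778.19 × 0.29797 = AUD 9,474,486.00
AUD 9,474,486.00 × 0.83669 = SGD 7,927,207.69
Profit = SGD 7,927,207.69 − SGD 7,698,000.00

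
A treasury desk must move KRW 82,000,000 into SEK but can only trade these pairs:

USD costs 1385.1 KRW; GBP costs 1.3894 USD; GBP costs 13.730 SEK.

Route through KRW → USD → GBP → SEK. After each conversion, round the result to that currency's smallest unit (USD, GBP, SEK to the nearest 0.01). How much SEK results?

SEK 585,027.06

KRW 82,000,000 ÷ 1385.1 = USD 59,201.50
USD 59,201.50 ÷ 1.3894 = GBP 42,609.40
GBP 42,609.40 × 13.730 = SEK 585,027.06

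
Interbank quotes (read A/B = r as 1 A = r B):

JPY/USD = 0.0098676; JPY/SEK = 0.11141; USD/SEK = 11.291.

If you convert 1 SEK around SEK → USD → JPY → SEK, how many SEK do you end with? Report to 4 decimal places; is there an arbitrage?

Around SEK → USD → JPY → SEK: 1 ÷ 11.291 ÷ 0.0098676 × 0.11141 = 0.999954
Product ≈ 1 (deviation 0.005%, within rounding noise).

1.0000 (no arbitrage)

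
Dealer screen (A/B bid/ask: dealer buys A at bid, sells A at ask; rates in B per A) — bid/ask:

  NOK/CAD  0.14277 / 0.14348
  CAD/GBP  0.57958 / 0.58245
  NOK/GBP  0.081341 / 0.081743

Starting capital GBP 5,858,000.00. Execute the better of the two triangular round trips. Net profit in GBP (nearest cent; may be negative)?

Net profit: GBP 71,924.24

Best loop GBP → NOK → CAD → GBP:
GBP 5,858,000.00 ÷ 0.081743 (buy NOK at ask) = NOK 71,663,628.69
NOK 71,663,628.69 × 0.14277 (sell NOK at bid) = CAD 10,231,416.27
CAD 10,231,416.27 × 0.57958 (sell CAD at bid) = GBP 5,929,924.24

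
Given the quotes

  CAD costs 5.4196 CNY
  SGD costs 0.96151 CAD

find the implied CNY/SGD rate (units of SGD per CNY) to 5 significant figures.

CNY/SGD = 0.19190

1 CNY ÷ 5.4196 = 0.184515 CAD
0.184515 CAD ÷ 0.96151 = 0.191902 SGD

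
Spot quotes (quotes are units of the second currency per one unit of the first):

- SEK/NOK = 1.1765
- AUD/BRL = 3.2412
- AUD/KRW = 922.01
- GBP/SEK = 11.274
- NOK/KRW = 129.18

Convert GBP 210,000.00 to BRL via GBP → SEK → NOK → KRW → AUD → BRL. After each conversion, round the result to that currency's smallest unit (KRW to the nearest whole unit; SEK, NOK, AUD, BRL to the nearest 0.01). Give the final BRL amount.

GBP 210,000.00 × 11.274 = SEK 2,367,540.00
SEK 2,367,540.00 × 1.1765 = NOK 2,785,410.81
NOK 2,785,410.81 × 129.18 = KRW 359,819,368
KRW 359,819,368 ÷ 922.01 = AUD 390,255.39
AUD 390,255.39 × 3.2412 = BRL 1,264,895.77

BRL 1,264,895.77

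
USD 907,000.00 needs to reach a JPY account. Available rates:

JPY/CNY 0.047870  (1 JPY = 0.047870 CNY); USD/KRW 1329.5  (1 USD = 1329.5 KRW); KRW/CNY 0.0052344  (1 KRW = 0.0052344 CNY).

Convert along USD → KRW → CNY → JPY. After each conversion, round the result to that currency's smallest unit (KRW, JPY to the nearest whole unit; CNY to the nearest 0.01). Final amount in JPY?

USD 907,000.00 × 1329.5 = KRW 1,205,856,500
KRW 1,205,856,500 × 0.0052344 = CNY 6,311,935.26
CNY 6,311,935.26 ÷ 0.047870 = JPY 131,855,761

JPY 131,855,761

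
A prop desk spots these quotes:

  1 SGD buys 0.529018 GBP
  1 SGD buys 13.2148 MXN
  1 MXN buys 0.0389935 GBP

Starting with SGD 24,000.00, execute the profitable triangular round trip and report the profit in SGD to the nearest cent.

Profit: SGD 639.33

Profitable loop is SGD → GBP → MXN → SGD:
SGD 24,000.00 × 0.529018 = GBP 12,696.43
GBP 12,696.43 ÷ 0.0389935 = MXN 325,603.81
MXN 325,603.81 ÷ 13.2148 = SGD 24,639.33
Profit = SGD 24,639.33 − SGD 24,000.00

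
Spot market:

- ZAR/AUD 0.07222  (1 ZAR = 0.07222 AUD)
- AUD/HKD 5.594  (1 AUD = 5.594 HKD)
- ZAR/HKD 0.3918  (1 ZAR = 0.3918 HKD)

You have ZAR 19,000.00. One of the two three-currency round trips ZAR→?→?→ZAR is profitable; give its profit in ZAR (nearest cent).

Profit: ZAR 591.56

Profitable loop is ZAR → AUD → HKD → ZAR:
ZAR 19,000.00 × 0.07222 = AUD 1,372.18
AUD 1,372.18 × 5.594 = HKD 7,675.97
HKD 7,675.97 ÷ 0.3918 = ZAR 19,591.56
Profit = ZAR 19,591.56 − ZAR 19,000.00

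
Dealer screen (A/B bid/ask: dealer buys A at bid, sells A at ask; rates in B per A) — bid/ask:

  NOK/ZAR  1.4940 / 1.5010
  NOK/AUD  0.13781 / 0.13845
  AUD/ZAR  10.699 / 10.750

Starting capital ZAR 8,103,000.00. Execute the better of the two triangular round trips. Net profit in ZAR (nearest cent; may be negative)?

Best loop ZAR → AUD → NOK → ZAR:
ZAR 8,103,000.00 ÷ 10.750 (buy AUD at ask) = AUD 753,767.44
AUD 753,767.44 ÷ 0.13845 (buy NOK at ask) = NOK 5,444,329.66
NOK 5,444,329.66 × 1.4940 (sell NOK at bid) = ZAR 8,133,828.52

Net profit: ZAR 30,828.52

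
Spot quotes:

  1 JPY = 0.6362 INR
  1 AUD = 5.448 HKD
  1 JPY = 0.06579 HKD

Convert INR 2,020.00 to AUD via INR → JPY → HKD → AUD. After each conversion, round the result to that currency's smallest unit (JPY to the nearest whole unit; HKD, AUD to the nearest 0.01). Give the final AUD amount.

INR 2,020.00 ÷ 0.6362 = JPY 3,175
JPY 3,175 × 0.06579 = HKD 208.88
HKD 208.88 ÷ 5.448 = AUD 38.34

AUD 38.34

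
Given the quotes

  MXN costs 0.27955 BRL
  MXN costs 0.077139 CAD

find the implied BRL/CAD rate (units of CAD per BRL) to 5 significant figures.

1 BRL ÷ 0.27955 = 3.57718 MXN
3.57718 MXN × 0.077139 = 0.27594 CAD

BRL/CAD = 0.27594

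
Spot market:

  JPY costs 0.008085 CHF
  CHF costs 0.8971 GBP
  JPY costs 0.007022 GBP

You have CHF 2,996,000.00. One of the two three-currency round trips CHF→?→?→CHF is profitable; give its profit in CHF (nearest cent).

Profit: CHF 98,581.07

Profitable loop is CHF → GBP → JPY → CHF:
CHF 2,996,000.00 × 0.8971 = GBP 2,687,711.60
GBP 2,687,711.60 ÷ 0.007022 = JPY 382,755,853
JPY 382,755,853 × 0.008085 = CHF 3,094,581.07
Profit = CHF 3,094,581.07 − CHF 2,996,000.00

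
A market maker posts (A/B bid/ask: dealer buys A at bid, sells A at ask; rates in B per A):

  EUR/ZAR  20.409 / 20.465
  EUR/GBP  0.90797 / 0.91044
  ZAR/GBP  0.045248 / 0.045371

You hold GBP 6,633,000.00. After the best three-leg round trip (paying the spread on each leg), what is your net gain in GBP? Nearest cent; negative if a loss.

Best loop GBP → EUR → ZAR → GBP:
GBP 6,633,000.00 ÷ 0.91044 (buy EUR at ask) = EUR 7,285,488.34
EUR 7,285,488.34 × 20.409 (sell EUR at bid) = ZAR 148,689,531.44
ZAR 148,689,531.44 × 0.045248 (sell ZAR at bid) = GBP 6,727,903.92

Net profit: GBP 94,903.92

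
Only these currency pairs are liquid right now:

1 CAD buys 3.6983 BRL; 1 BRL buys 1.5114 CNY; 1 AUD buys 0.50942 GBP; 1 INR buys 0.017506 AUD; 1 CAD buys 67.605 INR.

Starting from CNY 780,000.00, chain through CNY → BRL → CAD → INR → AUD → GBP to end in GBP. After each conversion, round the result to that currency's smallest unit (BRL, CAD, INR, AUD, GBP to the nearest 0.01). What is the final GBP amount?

GBP 84,130.75

CNY 780,000.00 ÷ 1.5114 = BRL 516,077.81
BRL 516,077.81 ÷ 3.6983 = CAD 139,544.60
CAD 139,544.60 × 67.605 = INR 9,433,912.68
INR 9,433,912.68 × 0.017506 = AUD 165,150.08
AUD 165,150.08 × 0.50942 = GBP 84,130.75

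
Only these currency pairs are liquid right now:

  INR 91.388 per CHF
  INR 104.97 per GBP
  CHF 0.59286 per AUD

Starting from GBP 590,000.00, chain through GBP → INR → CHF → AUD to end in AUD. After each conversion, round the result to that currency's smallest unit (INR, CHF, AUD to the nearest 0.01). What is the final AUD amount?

GBP 590,000.00 × 104.97 = INR 61,932,300.00
INR 61,932,300.00 ÷ 91.388 = CHF 677,685.25
CHF 677,685.25 ÷ 0.59286 = AUD 1,143,078.05

AUD 1,143,078.05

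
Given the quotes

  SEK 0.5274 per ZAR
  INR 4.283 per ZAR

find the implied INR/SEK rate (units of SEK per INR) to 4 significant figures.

1 INR ÷ 4.283 = 0.233481 ZAR
0.233481 ZAR × 0.5274 = 0.123138 SEK

INR/SEK = 0.1231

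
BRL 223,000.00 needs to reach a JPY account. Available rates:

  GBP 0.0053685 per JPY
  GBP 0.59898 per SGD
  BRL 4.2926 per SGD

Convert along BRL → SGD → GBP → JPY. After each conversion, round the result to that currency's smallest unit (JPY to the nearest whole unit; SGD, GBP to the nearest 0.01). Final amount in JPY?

BRL 223,000.00 ÷ 4.2926 = SGD 51,949.87
SGD 51,949.87 × 0.59898 = GBP 31,116.93
GBP 31,116.93 ÷ 0.0053685 = JPY 5,796,206

JPY 5,796,206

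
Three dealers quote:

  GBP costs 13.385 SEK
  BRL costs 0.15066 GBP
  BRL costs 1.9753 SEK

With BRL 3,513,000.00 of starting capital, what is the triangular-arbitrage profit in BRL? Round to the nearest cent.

Profitable loop is BRL → GBP → SEK → BRL:
BRL 3,513,000.00 × 0.15066 = GBP 529,268.58
GBP 529,268.58 × 13.385 = SEK 7,084,259.94
SEK 7,084,259.94 ÷ 1.9753 = BRL 3,586,422.29
Profit = BRL 3,586,422.29 − BRL 3,513,000.00

Profit: BRL 73,422.29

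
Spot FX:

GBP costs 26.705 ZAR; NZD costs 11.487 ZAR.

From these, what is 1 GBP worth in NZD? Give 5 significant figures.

1 GBP × 26.705 = 26.705 ZAR
26.705 ZAR ÷ 11.487 = 2.3248 NZD

GBP/NZD = 2.3248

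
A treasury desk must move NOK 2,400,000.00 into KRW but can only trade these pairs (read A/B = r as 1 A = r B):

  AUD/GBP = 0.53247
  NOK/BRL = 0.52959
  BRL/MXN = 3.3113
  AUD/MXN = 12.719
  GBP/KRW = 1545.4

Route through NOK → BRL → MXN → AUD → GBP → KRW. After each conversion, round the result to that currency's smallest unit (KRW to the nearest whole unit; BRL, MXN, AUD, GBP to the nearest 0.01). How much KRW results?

KRW 272,290,594

NOK 2,400,000.00 × 0.52959 = BRL 1,271,016.00
BRL 1,271,016.00 × 3.3113 = MXN 4,208,715.28
MXN 4,208,715.28 ÷ 12.719 = AUD 330,899.86
AUD 330,899.86 × 0.53247 = GBP 176,194.25
GBP 176,194.25 × 1545.4 = KRW 272,290,594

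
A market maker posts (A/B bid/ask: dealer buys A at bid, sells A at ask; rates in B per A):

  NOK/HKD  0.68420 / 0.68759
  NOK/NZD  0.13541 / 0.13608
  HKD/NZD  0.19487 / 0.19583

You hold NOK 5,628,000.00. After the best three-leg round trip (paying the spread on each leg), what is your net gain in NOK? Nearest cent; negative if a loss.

Net profit: NOK 31,734.40

Best loop NOK → NZD → HKD → NOK:
NOK 5,628,000.00 × 0.13541 (sell NOK at bid) = NZD 762,087.48
NZD 762,087.48 ÷ 0.19583 (buy HKD at ask) = HKD 3,891,576.78
HKD 3,891,576.78 ÷ 0.68759 (buy NOK at ask) = NOK 5,659,734.40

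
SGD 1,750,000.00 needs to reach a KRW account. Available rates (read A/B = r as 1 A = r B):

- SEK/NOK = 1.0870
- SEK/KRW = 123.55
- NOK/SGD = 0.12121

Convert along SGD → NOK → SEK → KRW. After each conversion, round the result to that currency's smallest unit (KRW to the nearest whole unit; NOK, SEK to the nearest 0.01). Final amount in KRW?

SGD 1,750,000.00 ÷ 0.12121 = NOK 14,437,752.66
NOK 14,437,752.66 ÷ 1.0870 = SEK 13,282,201.16
SEK 13,282,201.16 × 123.55 = KRW 1,641,015,953

KRW 1,641,015,953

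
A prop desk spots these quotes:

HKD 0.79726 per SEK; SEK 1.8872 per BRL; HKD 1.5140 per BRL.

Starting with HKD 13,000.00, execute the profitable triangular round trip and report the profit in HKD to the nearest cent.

Profit: HKD 81.31

Profitable loop is HKD → SEK → BRL → HKD:
HKD 13,000.00 ÷ 0.79726 = SEK 16,305.85
SEK 16,305.85 ÷ 1.8872 = BRL 8,640.23
BRL 8,640.23 × 1.5140 = HKD 13,081.31
Profit = HKD 13,081.31 − HKD 13,000.00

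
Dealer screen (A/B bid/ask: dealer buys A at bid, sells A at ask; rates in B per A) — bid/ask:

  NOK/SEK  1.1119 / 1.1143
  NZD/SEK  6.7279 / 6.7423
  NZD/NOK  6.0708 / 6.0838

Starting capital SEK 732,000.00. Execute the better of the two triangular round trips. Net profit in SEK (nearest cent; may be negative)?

Net profit: SEK 849.28

Best loop SEK → NZD → NOK → SEK:
SEK 732,000.00 ÷ 6.7423 (buy NZD at ask) = NZD 108,568.29
NZD 108,568.29 × 6.0708 (sell NZD at bid) = NOK 659,096.39
NOK 659,096.39 × 1.1119 (sell NOK at bid) = SEK 732,849.28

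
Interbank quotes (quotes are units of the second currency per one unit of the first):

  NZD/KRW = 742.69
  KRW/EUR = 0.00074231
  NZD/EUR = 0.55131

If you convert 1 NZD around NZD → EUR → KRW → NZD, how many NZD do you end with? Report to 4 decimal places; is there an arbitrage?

Around NZD → EUR → KRW → NZD: 1 × 0.55131 ÷ 0.00074231 ÷ 742.69 = 1.000007
Product ≈ 1 (deviation 0.001%, within rounding noise).

1.0000 (no arbitrage)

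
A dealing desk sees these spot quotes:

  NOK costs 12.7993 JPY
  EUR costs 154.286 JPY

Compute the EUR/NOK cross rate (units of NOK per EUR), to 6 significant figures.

1 EUR × 154.286 = 154.286 JPY
154.286 JPY ÷ 12.7993 = 12.0543 NOK

EUR/NOK = 12.0543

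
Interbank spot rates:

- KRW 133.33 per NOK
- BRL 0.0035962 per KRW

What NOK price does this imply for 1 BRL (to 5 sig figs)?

BRL/NOK = 2.0856

1 BRL ÷ 0.0035962 = 278.071 KRW
278.071 KRW ÷ 133.33 = 2.08559 NOK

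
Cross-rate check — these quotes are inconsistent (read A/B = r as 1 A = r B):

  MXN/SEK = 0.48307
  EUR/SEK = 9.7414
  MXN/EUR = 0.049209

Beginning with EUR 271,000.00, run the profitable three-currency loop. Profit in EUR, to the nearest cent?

Profitable loop is EUR → MXN → SEK → EUR:
EUR 271,000.00 ÷ 0.049209 = MXN 5,507,122.68
MXN 5,507,122.68 × 0.48307 = SEK 2,660,325.75
SEK 2,660,325.75 ÷ 9.7414 = EUR 273,094.81
Profit = EUR 273,094.81 − EUR 271,000.00

Profit: EUR 2,094.81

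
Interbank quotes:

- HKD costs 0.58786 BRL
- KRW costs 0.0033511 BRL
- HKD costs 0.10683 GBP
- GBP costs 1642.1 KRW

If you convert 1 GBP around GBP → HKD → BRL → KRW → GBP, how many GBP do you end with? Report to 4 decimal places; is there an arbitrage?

1.0000 (no arbitrage)

Around GBP → HKD → BRL → KRW → GBP: 1 ÷ 0.10683 × 0.58786 ÷ 0.0033511 ÷ 1642.1 = 0.999985
Product ≈ 1 (deviation 0.001%, within rounding noise).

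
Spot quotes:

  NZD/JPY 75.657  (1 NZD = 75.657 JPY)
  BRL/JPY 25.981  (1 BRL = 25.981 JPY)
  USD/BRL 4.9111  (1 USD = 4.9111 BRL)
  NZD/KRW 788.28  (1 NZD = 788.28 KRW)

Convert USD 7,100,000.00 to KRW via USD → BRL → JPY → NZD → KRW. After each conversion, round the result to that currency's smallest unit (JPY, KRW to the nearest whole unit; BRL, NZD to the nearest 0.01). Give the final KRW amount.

USD 7,100,000.00 × 4.9111 = BRL 34,868,810.00
BRL 34,868,810.00 × 25.981 = JPY 905,926,553
JPY 905,926,553 ÷ 75.657 = NZD 11,974,127.35
NZD 11,974,127.35 × 788.28 = KRW 9,438,965,107

KRW 9,438,965,107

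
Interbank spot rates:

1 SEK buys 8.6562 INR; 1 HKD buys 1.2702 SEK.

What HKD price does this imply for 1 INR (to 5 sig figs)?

INR/HKD = 0.090950

1 INR ÷ 8.6562 = 0.115524 SEK
0.115524 SEK ÷ 1.2702 = 0.0909496 HKD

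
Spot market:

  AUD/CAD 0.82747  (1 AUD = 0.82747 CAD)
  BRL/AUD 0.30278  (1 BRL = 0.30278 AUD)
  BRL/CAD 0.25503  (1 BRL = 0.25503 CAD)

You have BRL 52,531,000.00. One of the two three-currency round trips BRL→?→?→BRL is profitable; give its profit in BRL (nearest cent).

Profitable loop is BRL → CAD → AUD → BRL:
BRL 52,531,000.00 × 0.25503 = CAD 13,396,980.93
CAD 13,396,980.93 ÷ 0.82747 = AUD 16,190,292.01
AUD 16,190,292.01 ÷ 0.30278 = BRL 53,472,131.62
Profit = BRL 53,472,131.62 − BRL 52,531,000.00

Profit: BRL 941,131.62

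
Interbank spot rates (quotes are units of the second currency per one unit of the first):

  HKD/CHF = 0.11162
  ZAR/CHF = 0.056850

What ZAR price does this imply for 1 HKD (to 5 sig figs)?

1 HKD × 0.11162 = 0.11162 CHF
0.11162 CHF ÷ 0.056850 = 1.96341 ZAR

HKD/ZAR = 1.9634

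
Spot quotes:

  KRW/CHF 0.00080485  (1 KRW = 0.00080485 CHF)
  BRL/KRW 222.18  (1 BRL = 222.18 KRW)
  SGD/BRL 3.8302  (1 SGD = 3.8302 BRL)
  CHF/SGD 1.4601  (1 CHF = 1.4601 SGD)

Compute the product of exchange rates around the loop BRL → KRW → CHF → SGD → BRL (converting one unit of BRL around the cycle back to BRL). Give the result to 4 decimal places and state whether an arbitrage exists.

1.0001 (no arbitrage)

Around BRL → KRW → CHF → SGD → BRL: 1 × 222.18 × 0.00080485 × 1.4601 × 3.8302 = 1.000055
Product ≈ 1 (deviation 0.006%, within rounding noise).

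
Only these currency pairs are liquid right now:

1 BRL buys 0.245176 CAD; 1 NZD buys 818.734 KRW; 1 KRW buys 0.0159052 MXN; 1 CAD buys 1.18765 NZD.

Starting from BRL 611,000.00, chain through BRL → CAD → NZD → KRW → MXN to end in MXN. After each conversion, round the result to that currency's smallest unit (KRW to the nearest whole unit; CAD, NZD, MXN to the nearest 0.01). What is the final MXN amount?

BRL 611,000.00 × 0.245176 = CAD 149,802.54
CAD 149,802.54 × 1.18765 = NZD 177,912.99
NZD 177,912.99 × 818.734 = KRW 145,663,414
KRW 145,663,414 × 0.0159052 = MXN 2,316,805.73

MXN 2,316,805.73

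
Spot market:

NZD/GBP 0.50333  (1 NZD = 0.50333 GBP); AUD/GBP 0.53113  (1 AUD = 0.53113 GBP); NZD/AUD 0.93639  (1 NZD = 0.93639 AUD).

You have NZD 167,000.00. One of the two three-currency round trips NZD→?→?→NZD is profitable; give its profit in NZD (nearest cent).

Profitable loop is NZD → GBP → AUD → NZD:
NZD 167,000.00 × 0.50333 = GBP 84,056.11
GBP 84,056.11 ÷ 0.53113 = AUD 158,259.01
AUD 158,259.01 ÷ 0.93639 = NZD 169,009.72
Profit = NZD 169,009.72 − NZD 167,000.00

Profit: NZD 2,009.72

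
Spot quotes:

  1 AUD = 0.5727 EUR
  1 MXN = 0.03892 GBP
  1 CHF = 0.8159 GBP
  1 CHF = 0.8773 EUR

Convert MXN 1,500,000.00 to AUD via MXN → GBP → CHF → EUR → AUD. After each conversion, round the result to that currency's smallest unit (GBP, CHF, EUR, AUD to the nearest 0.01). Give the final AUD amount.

MXN 1,500,000.00 × 0.03892 = GBP 58,380.00
GBP 58,380.00 ÷ 0.8159 = CHF 71,552.89
CHF 71,552.89 × 0.8773 = EUR 62,773.35
EUR 62,773.35 ÷ 0.5727 = AUD 109,609.48

AUD 109,609.48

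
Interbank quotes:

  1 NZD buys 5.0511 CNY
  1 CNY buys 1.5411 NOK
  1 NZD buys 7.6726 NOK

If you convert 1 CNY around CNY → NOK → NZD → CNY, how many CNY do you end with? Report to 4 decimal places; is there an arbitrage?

1.0146 (arbitrage exists)

Around CNY → NOK → NZD → CNY: 1 × 1.5411 ÷ 7.6726 × 5.0511 = 1.014552
Product > 1; profitable direction is CNY → NOK → NZD → CNY.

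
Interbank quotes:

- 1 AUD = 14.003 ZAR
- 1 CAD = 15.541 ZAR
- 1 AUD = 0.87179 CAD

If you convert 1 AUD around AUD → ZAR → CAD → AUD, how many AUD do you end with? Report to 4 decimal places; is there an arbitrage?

1.0335 (arbitrage exists)

Around AUD → ZAR → CAD → AUD: 1 × 14.003 ÷ 15.541 ÷ 0.87179 = 1.033547
Product > 1; profitable direction is AUD → ZAR → CAD → AUD.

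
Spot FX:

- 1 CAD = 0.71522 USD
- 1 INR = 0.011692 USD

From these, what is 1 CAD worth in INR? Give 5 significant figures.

1 CAD × 0.71522 = 0.71522 USD
0.71522 USD ÷ 0.011692 = 61.1717 INR

CAD/INR = 61.172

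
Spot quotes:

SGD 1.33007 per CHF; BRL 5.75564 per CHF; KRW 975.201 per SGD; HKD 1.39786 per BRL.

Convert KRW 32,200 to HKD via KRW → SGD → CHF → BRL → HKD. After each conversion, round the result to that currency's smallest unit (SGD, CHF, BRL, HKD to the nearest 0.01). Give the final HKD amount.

KRW 32,200 ÷ 975.201 = SGD 33.02
SGD 33.02 ÷ 1.33007 = CHF 24.83
CHF 24.83 × 5.75564 = BRL 142.91
BRL 142.91 × 1.39786 = HKD 199.77

HKD 199.77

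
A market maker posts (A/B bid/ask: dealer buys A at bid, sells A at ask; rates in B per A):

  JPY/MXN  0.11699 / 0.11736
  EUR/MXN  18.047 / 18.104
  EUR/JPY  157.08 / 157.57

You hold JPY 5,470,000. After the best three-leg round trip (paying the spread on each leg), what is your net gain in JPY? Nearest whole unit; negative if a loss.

Best loop JPY → MXN → EUR → JPY:
JPY 5,470,000 × 0.11699 (sell JPY at bid) = MXN 639,935.30
MXN 639,935.30 ÷ 18.104 (buy EUR at ask) = EUR 35,347.73
EUR 35,347.73 × 157.08 (sell EUR at bid) = JPY 5,552,421

Net profit: JPY 82,421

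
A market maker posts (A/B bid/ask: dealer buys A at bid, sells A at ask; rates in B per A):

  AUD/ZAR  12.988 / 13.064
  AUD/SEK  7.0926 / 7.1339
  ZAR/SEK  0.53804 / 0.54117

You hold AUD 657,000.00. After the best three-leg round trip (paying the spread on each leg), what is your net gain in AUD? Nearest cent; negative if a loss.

Net profit: AUD 2,114.63

Best loop AUD → SEK → ZAR → AUD:
AUD 657,000.00 × 7.0926 (sell AUD at bid) = SEK 4,659,838.20
SEK 4,659,838.20 ÷ 0.54117 (buy ZAR at ask) = ZAR 8,610,673.54
ZAR 8,610,673.54 ÷ 13.064 (buy AUD at ask) = AUD 659,114.63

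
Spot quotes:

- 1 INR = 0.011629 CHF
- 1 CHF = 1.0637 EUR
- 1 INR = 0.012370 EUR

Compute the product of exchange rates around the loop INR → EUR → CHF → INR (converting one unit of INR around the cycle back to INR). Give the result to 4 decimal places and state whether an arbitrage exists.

1.0000 (no arbitrage)

Around INR → EUR → CHF → INR: 1 × 0.012370 ÷ 1.0637 ÷ 0.011629 = 1.000019
Product ≈ 1 (deviation 0.002%, within rounding noise).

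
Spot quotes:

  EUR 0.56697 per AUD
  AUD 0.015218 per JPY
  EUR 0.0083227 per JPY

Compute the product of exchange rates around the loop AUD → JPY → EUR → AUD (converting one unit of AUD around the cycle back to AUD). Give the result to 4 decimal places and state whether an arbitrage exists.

Around AUD → JPY → EUR → AUD: 1 ÷ 0.015218 × 0.0083227 ÷ 0.56697 = 0.964598
Product < 1; profitable direction is AUD → EUR → JPY → AUD.

0.9646 (arbitrage exists)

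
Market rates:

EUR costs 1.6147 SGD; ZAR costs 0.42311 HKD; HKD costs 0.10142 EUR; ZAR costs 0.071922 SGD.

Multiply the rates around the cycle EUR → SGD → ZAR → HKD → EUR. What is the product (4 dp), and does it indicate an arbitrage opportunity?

Around EUR → SGD → ZAR → HKD → EUR: 1 × 1.6147 ÷ 0.071922 × 0.42311 × 0.10142 = 0.963401
Product < 1; profitable direction is EUR → HKD → ZAR → SGD → EUR.

0.9634 (arbitrage exists)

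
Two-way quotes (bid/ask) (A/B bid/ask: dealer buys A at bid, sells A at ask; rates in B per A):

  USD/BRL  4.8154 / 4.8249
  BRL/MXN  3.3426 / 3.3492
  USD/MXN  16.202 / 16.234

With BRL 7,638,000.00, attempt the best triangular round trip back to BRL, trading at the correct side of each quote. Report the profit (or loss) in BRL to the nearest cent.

Net profit: BRL 20,062.08

Best loop BRL → USD → MXN → BRL:
BRL 7,638,000.00 ÷ 4.8249 (buy USD at ask) = USD 1,583,037.99
USD 1,583,037.99 × 16.202 (sell USD at bid) = MXN 25,648,381.52
MXN 25,648,381.52 ÷ 3.3492 (buy BRL at ask) = BRL 7,658,062.08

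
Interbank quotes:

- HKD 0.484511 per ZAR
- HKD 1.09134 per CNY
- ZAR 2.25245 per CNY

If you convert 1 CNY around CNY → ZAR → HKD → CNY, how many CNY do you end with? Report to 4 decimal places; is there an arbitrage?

1.0000 (no arbitrage)

Around CNY → ZAR → HKD → CNY: 1 × 2.25245 × 0.484511 ÷ 1.09134 = 0.999997
Product ≈ 1 (deviation 0.000%, within rounding noise).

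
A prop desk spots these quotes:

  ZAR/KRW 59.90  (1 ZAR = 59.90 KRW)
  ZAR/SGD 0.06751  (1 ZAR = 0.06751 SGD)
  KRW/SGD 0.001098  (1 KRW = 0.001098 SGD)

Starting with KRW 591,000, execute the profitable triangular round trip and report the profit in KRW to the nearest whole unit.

Profit: KRW 15,634

Profitable loop is KRW → ZAR → SGD → KRW:
KRW 591,000 ÷ 59.90 = ZAR 9,866.44
ZAR 9,866.44 × 0.06751 = SGD 666.08
SGD 666.08 ÷ 0.001098 = KRW 606,634
Profit = KRW 606,634 − KRW 591,000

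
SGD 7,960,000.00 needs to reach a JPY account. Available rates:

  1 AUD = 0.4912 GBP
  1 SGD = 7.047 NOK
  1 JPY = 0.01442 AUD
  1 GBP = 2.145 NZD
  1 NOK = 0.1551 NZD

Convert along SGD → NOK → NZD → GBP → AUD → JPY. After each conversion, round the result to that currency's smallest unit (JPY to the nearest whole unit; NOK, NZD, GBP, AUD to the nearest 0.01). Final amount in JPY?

SGD 7,960,000.00 × 7.047 = NOK 56,094,120.00
NOK 56,094,120.00 × 0.1551 = NZD 8,700,198.01
NZD 8,700,198.01 ÷ 2.145 = GBP 4,056,036.37
GBP 4,056,036.37 ÷ 0.4912 = AUD 8,257,403.03
AUD 8,257,403.03 ÷ 0.01442 = JPY 572,635,439

JPY 572,635,439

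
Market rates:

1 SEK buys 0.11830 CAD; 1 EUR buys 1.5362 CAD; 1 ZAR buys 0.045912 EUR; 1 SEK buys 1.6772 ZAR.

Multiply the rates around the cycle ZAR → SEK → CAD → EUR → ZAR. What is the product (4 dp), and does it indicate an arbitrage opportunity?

Around ZAR → SEK → CAD → EUR → ZAR: 1 ÷ 1.6772 × 0.11830 ÷ 1.5362 ÷ 0.045912 = 1.000060
Product ≈ 1 (deviation 0.006%, within rounding noise).

1.0001 (no arbitrage)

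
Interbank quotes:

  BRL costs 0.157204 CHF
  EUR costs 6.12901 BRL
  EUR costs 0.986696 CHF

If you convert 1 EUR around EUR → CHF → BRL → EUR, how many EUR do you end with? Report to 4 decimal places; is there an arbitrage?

Around EUR → CHF → BRL → EUR: 1 × 0.986696 ÷ 0.157204 ÷ 6.12901 = 1.024070
Product > 1; profitable direction is EUR → CHF → BRL → EUR.

1.0241 (arbitrage exists)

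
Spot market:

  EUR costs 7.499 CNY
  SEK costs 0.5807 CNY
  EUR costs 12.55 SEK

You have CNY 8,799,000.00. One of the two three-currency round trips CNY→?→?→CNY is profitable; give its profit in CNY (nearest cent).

Profit: CNY 255,013.12

Profitable loop is CNY → SEK → EUR → CNY:
CNY 8,799,000.00 ÷ 0.5807 = SEK 15,152,402.27
SEK 15,152,402.27 ÷ 12.55 = EUR 1,207,362.73
EUR 1,207,362.73 × 7.499 = CNY 9,054,013.12
Profit = CNY 9,054,013.12 − CNY 8,799,000.00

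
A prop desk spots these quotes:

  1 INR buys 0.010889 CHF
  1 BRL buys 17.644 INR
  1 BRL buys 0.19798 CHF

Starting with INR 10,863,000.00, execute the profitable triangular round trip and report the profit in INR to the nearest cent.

Profitable loop is INR → BRL → CHF → INR:
INR 10,863,000.00 ÷ 17.644 = BRL 615,676.72
BRL 615,676.72 × 0.19798 = CHF 121,891.68
CHF 121,891.68 ÷ 0.010889 = INR 11,194,019.33
Profit = INR 11,194,019.33 − INR 10,863,000.00

Profit: INR 331,019.33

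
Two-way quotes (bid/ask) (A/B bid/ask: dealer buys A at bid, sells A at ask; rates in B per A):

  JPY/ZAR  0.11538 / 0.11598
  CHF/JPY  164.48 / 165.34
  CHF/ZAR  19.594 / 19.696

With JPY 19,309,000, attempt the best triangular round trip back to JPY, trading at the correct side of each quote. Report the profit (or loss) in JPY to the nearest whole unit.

Net profit: JPY 420,762

Best loop JPY → CHF → ZAR → JPY:
JPY 19,309,000 ÷ 165.34 (buy CHF at ask) = CHF 116,783.60
CHF 116,783.60 × 19.594 (sell CHF at bid) = ZAR 2,288,257.81
ZAR 2,288,257.81 ÷ 0.11598 (buy JPY at ask) = JPY 19,729,762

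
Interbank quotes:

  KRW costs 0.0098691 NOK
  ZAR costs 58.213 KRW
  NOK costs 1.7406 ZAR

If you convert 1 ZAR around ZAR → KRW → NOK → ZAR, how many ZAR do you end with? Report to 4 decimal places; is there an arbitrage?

1.0000 (no arbitrage)

Around ZAR → KRW → NOK → ZAR: 1 × 58.213 × 0.0098691 × 1.7406 = 0.999992
Product ≈ 1 (deviation 0.001%, within rounding noise).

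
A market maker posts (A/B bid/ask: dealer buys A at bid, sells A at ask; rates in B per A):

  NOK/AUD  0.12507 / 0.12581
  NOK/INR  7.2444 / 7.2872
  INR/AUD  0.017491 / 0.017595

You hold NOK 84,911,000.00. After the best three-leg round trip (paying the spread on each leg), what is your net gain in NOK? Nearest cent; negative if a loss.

Best loop NOK → INR → AUD → NOK:
NOK 84,911,000.00 × 7.2444 (sell NOK at bid) = INR 615,129,248.40
INR 615,129,248.40 × 0.017491 (sell INR at bid) = AUD 10,759,225.68
AUD 10,759,225.68 ÷ 0.12581 (buy NOK at ask) = NOK 85,519,638.21

Net profit: NOK 608,638.21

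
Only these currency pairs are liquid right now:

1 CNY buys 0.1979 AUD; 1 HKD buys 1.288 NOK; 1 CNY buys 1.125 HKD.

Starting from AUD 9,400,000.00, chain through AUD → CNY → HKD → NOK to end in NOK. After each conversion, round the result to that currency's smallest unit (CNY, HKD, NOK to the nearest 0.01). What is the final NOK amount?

AUD 9,400,000.00 ÷ 0.1979 = CNY 47,498,736.74
CNY 47,498,736.74 × 1.125 = HKD 53,436,078.83
HKD 53,436,078.83 × 1.288 = NOK 68,825,669.53

NOK 68,825,669.53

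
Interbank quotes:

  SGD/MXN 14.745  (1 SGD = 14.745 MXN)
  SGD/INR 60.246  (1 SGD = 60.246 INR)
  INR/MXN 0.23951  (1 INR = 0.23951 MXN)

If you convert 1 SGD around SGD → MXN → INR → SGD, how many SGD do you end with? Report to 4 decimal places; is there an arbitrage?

1.0219 (arbitrage exists)

Around SGD → MXN → INR → SGD: 1 × 14.745 ÷ 0.23951 ÷ 60.246 = 1.021864
Product > 1; profitable direction is SGD → MXN → INR → SGD.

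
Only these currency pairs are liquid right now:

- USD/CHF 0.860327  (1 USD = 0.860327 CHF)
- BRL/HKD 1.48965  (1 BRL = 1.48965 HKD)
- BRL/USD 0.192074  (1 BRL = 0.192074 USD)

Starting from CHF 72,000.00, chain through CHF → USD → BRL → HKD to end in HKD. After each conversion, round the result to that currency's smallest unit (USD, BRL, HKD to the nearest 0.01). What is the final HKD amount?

HKD 649,059.65

CHF 72,000.00 ÷ 0.860327 = USD 83,689.11
USD 83,689.11 ÷ 0.192074 = BRL 435,712.85
BRL 435,712.85 × 1.48965 = HKD 649,059.65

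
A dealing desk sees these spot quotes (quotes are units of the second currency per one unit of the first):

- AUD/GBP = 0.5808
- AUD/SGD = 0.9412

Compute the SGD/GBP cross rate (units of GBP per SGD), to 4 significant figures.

SGD/GBP = 0.6171

1 SGD ÷ 0.9412 = 1.06247 AUD
1.06247 AUD × 0.5808 = 0.617085 GBP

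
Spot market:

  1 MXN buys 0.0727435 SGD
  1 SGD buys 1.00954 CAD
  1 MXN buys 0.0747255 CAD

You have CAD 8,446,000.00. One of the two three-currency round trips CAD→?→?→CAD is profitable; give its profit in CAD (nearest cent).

Profit: CAD 148,135.22

Profitable loop is CAD → SGD → MXN → CAD:
CAD 8,446,000.00 ÷ 1.00954 = SGD 8,366,186.58
SGD 8,366,186.58 ÷ 0.0727435 = MXN 115,009,404.00
MXN 115,009,404.00 × 0.0747255 = CAD 8,594,135.22
Profit = CAD 8,594,135.22 − CAD 8,446,000.00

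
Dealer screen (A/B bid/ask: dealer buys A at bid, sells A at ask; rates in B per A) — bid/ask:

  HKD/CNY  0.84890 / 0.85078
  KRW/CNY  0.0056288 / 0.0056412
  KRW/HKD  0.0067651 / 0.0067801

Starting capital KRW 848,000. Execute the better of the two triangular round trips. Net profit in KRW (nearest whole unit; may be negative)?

Net profit: KRW 15,287

Best loop KRW → HKD → CNY → KRW:
KRW 848,000 × 0.0067651 (sell KRW at bid) = HKD 5,736.80
HKD 5,736.80 × 0.84890 (sell HKD at bid) = CNY 4,869.97
CNY 4,869.97 ÷ 0.0056412 (buy KRW at ask) = KRW 863,287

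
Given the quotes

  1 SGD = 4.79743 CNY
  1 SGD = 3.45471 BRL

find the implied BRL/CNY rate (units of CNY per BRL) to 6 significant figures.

1 BRL ÷ 3.45471 = 0.28946 SGD
0.28946 SGD × 4.79743 = 1.38866 CNY

BRL/CNY = 1.38866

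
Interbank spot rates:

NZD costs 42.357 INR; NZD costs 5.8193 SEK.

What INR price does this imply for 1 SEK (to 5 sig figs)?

1 SEK ÷ 5.8193 = 0.171842 NZD
0.171842 NZD × 42.357 = 7.27871 INR

SEK/INR = 7.2787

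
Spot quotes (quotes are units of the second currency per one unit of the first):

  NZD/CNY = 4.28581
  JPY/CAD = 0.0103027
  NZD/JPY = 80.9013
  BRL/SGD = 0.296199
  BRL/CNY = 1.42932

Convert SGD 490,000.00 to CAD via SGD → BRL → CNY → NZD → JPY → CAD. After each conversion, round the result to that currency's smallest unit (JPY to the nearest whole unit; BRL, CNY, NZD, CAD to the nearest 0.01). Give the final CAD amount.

SGD 490,000.00 ÷ 0.296199 = BRL 1,654,293.23
BRL 1,654,293.23 × 1.42932 = CNY 2,364,514.40
CNY 2,364,514.40 ÷ 4.28581 = NZD 551,707.71
NZD 551,707.71 × 80.9013 = JPY 44,633,871
JPY 44,633,871 × 0.0103027 = CAD 459,849.38

CAD 459,849.38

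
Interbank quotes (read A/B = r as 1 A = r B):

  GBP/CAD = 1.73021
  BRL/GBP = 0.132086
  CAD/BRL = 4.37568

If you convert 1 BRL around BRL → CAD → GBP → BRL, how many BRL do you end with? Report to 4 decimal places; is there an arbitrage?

1.0000 (no arbitrage)

Around BRL → CAD → GBP → BRL: 1 ÷ 4.37568 ÷ 1.73021 ÷ 0.132086 = 0.999997
Product ≈ 1 (deviation 0.000%, within rounding noise).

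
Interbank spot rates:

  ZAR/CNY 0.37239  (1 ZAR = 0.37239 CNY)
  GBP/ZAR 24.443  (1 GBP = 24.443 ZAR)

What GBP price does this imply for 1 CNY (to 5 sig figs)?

CNY/GBP = 0.10986

1 CNY ÷ 0.37239 = 2.68536 ZAR
2.68536 ZAR ÷ 24.443 = 0.109862 GBP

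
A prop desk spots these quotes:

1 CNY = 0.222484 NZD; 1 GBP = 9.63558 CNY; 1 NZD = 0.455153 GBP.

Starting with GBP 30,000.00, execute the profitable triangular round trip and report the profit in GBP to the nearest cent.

Profit: GBP 745.90

Profitable loop is GBP → NZD → CNY → GBP:
GBP 30,000.00 ÷ 0.455153 = NZD 65,911.90
NZD 65,911.90 ÷ 0.222484 = CNY 296,254.57
CNY 296,254.57 ÷ 9.63558 = GBP 30,745.90
Profit = GBP 30,745.90 − GBP 30,000.00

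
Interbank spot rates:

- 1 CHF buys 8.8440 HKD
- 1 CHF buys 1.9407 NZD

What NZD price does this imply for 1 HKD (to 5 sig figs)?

HKD/NZD = 0.21944

1 HKD ÷ 8.8440 = 0.113071 CHF
0.113071 CHF × 1.9407 = 0.219437 NZD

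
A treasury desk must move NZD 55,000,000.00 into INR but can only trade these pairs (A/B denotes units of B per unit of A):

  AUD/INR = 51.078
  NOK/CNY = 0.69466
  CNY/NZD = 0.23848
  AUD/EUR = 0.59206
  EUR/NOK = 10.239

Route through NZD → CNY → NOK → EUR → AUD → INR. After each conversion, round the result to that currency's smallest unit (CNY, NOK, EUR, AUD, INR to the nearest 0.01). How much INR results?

INR 2,797,364,469.97

NZD 55,000,000.00 ÷ 0.23848 = CNY 230,627,306.27
CNY 230,627,306.27 ÷ 0.69466 = NOK 332,000,268.15
NOK 332,000,268.15 ÷ 10.239 = EUR 32,425,067.70
EUR 32,425,067.70 ÷ 0.59206 = AUD 54,766,523.16
AUD 54,766,523.16 × 51.078 = INR 2,797,364,469.97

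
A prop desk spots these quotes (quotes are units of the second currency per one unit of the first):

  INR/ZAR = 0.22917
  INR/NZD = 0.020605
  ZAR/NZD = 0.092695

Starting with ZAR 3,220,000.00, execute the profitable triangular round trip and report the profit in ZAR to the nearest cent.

Profitable loop is ZAR → NZD → INR → ZAR:
ZAR 3,220,000.00 × 0.092695 = NZD 298,477.90
NZD 298,477.90 ÷ 0.020605 = INR 14,485,702.50
INR 14,485,702.50 × 0.22917 = ZAR 3,319,688.44
Profit = ZAR 3,319,688.44 − ZAR 3,220,000.00

Profit: ZAR 99,688.44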